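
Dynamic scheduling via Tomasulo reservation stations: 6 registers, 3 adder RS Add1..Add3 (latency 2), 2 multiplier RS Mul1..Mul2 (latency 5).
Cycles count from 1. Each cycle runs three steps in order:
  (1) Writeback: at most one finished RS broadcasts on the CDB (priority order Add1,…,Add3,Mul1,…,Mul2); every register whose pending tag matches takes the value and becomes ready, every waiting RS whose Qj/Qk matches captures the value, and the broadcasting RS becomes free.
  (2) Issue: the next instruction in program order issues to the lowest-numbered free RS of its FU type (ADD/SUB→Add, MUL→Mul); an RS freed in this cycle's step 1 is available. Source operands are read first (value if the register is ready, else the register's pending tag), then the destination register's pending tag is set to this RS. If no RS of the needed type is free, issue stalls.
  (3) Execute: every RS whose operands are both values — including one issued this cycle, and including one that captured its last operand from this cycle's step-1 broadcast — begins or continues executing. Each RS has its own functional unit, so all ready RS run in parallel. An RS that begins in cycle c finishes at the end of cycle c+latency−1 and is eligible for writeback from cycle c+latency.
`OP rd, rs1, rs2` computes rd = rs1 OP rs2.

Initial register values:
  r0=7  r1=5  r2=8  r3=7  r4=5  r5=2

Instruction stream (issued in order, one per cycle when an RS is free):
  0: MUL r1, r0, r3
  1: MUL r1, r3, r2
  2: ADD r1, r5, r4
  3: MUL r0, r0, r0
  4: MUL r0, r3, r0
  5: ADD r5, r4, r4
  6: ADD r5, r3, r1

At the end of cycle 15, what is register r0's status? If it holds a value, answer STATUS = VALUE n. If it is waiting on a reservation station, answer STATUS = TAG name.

c1: issue MUL r1<-Mul1 | r0:7,r1:Mul1,r2:8,r3:7,r4:5,r5:2
c2: issue MUL r1<-Mul2 | r0:7,r1:Mul2,r2:8,r3:7,r4:5,r5:2
c3: issue ADD r1<-Add1 | r0:7,r1:Add1,r2:8,r3:7,r4:5,r5:2
c4: stall | r0:7,r1:Add1,r2:8,r3:7,r4:5,r5:2
c5: CDB Add1=7; stall | r0:7,r1:7,r2:8,r3:7,r4:5,r5:2
c6: CDB Mul1=49; issue MUL r0<-Mul1 | r0:Mul1,r1:7,r2:8,r3:7,r4:5,r5:2
c7: CDB Mul2=56; issue MUL r0<-Mul2 | r0:Mul2,r1:7,r2:8,r3:7,r4:5,r5:2
c8: issue ADD r5<-Add1 | r0:Mul2,r1:7,r2:8,r3:7,r4:5,r5:Add1
c9: issue ADD r5<-Add2 | r0:Mul2,r1:7,r2:8,r3:7,r4:5,r5:Add2
c10: CDB Add1=10 | r0:Mul2,r1:7,r2:8,r3:7,r4:5,r5:Add2
c11: CDB Add2=14 | r0:Mul2,r1:7,r2:8,r3:7,r4:5,r5:14
c12: CDB Mul1=49 | r0:Mul2,r1:7,r2:8,r3:7,r4:5,r5:14
c13: - | r0:Mul2,r1:7,r2:8,r3:7,r4:5,r5:14
c14: - | r0:Mul2,r1:7,r2:8,r3:7,r4:5,r5:14
c15: - | r0:Mul2,r1:7,r2:8,r3:7,r4:5,r5:14

STATUS = TAG Mul2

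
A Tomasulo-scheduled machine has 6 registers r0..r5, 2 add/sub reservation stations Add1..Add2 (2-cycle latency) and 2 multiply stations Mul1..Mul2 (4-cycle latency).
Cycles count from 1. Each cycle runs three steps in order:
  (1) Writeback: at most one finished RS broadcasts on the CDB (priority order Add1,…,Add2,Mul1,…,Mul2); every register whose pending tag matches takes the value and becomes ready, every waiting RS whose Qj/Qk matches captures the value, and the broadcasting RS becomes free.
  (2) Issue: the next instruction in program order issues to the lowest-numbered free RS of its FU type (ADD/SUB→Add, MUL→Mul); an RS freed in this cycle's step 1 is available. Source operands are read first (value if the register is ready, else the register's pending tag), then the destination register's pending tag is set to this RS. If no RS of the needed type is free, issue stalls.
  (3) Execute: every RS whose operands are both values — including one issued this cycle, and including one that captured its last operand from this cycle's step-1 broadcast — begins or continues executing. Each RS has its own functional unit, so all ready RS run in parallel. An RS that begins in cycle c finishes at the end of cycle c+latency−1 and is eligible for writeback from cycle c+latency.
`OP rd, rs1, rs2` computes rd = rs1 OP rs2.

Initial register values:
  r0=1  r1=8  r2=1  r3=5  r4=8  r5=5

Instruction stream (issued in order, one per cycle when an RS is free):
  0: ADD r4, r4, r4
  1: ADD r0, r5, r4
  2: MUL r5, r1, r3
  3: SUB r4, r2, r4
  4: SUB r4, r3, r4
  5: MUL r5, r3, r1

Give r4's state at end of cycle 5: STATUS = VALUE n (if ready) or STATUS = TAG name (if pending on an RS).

STATUS = TAG Add2

c1: issue ADD r4<-Add1 | r0:1,r1:8,r2:1,r3:5,r4:Add1,r5:5
c2: issue ADD r0<-Add2 | r0:Add2,r1:8,r2:1,r3:5,r4:Add1,r5:5
c3: CDB Add1=16; issue MUL r5<-Mul1 | r0:Add2,r1:8,r2:1,r3:5,r4:16,r5:Mul1
c4: issue SUB r4<-Add1 | r0:Add2,r1:8,r2:1,r3:5,r4:Add1,r5:Mul1
c5: CDB Add2=21; issue SUB r4<-Add2 | r0:21,r1:8,r2:1,r3:5,r4:Add2,r5:Mul1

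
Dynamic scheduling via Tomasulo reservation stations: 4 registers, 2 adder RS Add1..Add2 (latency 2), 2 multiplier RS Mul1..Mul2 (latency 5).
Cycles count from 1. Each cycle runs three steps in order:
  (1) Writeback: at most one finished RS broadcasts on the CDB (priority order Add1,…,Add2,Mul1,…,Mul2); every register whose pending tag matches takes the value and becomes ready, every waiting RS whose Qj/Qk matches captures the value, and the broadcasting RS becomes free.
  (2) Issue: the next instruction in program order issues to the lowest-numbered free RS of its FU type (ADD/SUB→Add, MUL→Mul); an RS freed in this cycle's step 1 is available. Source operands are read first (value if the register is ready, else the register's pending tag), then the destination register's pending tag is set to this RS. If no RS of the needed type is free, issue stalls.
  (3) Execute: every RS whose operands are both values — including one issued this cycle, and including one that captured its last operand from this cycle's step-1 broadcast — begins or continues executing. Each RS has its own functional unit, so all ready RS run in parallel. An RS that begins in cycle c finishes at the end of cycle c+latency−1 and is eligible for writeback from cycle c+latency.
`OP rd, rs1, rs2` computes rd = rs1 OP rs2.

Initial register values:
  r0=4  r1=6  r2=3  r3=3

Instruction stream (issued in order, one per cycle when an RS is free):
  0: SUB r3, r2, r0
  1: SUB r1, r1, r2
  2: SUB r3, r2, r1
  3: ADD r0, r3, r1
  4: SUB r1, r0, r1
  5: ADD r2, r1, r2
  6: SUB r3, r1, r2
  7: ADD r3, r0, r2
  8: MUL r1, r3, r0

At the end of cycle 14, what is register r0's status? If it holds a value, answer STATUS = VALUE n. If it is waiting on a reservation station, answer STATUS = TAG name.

STATUS = VALUE 3

  c1: issue SUB r3<-Add1  regs: r0:4,r1:6,r2:3,r3:Add1
  c2: issue SUB r1<-Add2  regs: r0:4,r1:Add2,r2:3,r3:Add1
  c3: CDB Add1=-1; issue SUB r3<-Add1  regs: r0:4,r1:Add2,r2:3,r3:Add1
  c4: CDB Add2=3; issue ADD r0<-Add2  regs: r0:Add2,r1:3,r2:3,r3:Add1
  c5: stall  regs: r0:Add2,r1:3,r2:3,r3:Add1
  c6: CDB Add1=0; issue SUB r1<-Add1  regs: r0:Add2,r1:Add1,r2:3,r3:0
  c7: stall  regs: r0:Add2,r1:Add1,r2:3,r3:0
  c8: CDB Add2=3; issue ADD r2<-Add2  regs: r0:3,r1:Add1,r2:Add2,r3:0
  c9: stall  regs: r0:3,r1:Add1,r2:Add2,r3:0
  c10: CDB Add1=0; issue SUB r3<-Add1  regs: r0:3,r1:0,r2:Add2,r3:Add1
  c11: stall  regs: r0:3,r1:0,r2:Add2,r3:Add1
  c12: CDB Add2=3; issue ADD r3<-Add2  regs: r0:3,r1:0,r2:3,r3:Add2
  c13: issue MUL r1<-Mul1  regs: r0:3,r1:Mul1,r2:3,r3:Add2
  c14: CDB Add1=-3  regs: r0:3,r1:Mul1,r2:3,r3:Add2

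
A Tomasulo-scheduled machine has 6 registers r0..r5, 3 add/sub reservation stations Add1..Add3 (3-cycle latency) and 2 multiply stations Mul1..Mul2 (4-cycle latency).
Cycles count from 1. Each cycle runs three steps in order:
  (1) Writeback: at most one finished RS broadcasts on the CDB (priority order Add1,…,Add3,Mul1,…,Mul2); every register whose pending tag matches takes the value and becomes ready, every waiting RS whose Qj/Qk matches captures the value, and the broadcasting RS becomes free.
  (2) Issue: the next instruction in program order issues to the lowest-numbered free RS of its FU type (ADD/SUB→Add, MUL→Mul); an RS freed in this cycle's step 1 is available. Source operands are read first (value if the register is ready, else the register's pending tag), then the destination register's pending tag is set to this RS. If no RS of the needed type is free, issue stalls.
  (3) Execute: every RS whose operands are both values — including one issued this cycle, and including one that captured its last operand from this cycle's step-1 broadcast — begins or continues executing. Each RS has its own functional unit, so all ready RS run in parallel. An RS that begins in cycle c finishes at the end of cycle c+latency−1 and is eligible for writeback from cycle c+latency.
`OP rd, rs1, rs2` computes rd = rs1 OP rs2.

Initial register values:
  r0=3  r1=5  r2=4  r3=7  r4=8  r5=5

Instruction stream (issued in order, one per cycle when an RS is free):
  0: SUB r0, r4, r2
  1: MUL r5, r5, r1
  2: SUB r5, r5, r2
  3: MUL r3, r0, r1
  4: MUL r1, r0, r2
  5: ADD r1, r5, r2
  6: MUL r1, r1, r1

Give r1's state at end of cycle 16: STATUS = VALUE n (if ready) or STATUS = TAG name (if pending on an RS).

  c1: issue SUB r0<-Add1  regs: r0:Add1,r1:5,r2:4,r3:7,r4:8,r5:5
  c2: issue MUL r5<-Mul1  regs: r0:Add1,r1:5,r2:4,r3:7,r4:8,r5:Mul1
  c3: issue SUB r5<-Add2  regs: r0:Add1,r1:5,r2:4,r3:7,r4:8,r5:Add2
  c4: CDB Add1=4; issue MUL r3<-Mul2  regs: r0:4,r1:5,r2:4,r3:Mul2,r4:8,r5:Add2
  c5: stall  regs: r0:4,r1:5,r2:4,r3:Mul2,r4:8,r5:Add2
  c6: CDB Mul1=25; issue MUL r1<-Mul1  regs: r0:4,r1:Mul1,r2:4,r3:Mul2,r4:8,r5:Add2
  c7: issue ADD r1<-Add1  regs: r0:4,r1:Add1,r2:4,r3:Mul2,r4:8,r5:Add2
  c8: CDB Mul2=20; issue MUL r1<-Mul2  regs: r0:4,r1:Mul2,r2:4,r3:20,r4:8,r5:Add2
  c9: CDB Add2=21  regs: r0:4,r1:Mul2,r2:4,r3:20,r4:8,r5:21
  c10: CDB Mul1=16  regs: r0:4,r1:Mul2,r2:4,r3:20,r4:8,r5:21
  c11: -  regs: r0:4,r1:Mul2,r2:4,r3:20,r4:8,r5:21
  c12: CDB Add1=25  regs: r0:4,r1:Mul2,r2:4,r3:20,r4:8,r5:21
  c13: -  regs: r0:4,r1:Mul2,r2:4,r3:20,r4:8,r5:21
  c14: -  regs: r0:4,r1:Mul2,r2:4,r3:20,r4:8,r5:21
  c15: -  regs: r0:4,r1:Mul2,r2:4,r3:20,r4:8,r5:21
  c16: CDB Mul2=625  regs: r0:4,r1:625,r2:4,r3:20,r4:8,r5:21

STATUS = VALUE 625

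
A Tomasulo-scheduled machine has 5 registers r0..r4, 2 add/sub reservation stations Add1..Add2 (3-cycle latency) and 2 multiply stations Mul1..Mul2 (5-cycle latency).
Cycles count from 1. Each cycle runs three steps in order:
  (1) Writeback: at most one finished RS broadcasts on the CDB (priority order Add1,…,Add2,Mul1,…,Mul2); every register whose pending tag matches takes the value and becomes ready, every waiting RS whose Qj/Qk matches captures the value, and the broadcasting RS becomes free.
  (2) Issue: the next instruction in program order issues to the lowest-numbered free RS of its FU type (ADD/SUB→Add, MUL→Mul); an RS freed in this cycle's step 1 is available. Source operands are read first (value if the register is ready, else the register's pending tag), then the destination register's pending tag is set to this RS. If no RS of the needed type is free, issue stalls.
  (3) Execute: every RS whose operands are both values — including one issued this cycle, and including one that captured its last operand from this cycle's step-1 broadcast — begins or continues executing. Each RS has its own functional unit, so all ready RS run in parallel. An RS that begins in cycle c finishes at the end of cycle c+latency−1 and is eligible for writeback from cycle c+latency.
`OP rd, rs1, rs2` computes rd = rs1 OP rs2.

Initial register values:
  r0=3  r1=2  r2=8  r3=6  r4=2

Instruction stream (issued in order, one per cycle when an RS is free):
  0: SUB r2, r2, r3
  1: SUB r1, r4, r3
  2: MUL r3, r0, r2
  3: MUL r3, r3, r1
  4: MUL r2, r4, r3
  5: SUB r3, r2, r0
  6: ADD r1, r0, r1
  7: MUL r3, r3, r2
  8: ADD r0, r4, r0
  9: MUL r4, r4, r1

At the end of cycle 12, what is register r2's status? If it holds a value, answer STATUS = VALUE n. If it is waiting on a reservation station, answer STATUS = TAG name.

STATUS = TAG Mul1

cycle 1: issue SUB r2<-Add1 // r0:3,r1:2,r2:Add1,r3:6,r4:2
cycle 2: issue SUB r1<-Add2 // r0:3,r1:Add2,r2:Add1,r3:6,r4:2
cycle 3: issue MUL r3<-Mul1 // r0:3,r1:Add2,r2:Add1,r3:Mul1,r4:2
cycle 4: CDB Add1=2; issue MUL r3<-Mul2 // r0:3,r1:Add2,r2:2,r3:Mul2,r4:2
cycle 5: CDB Add2=-4; stall // r0:3,r1:-4,r2:2,r3:Mul2,r4:2
cycle 6: stall // r0:3,r1:-4,r2:2,r3:Mul2,r4:2
cycle 7: stall // r0:3,r1:-4,r2:2,r3:Mul2,r4:2
cycle 8: stall // r0:3,r1:-4,r2:2,r3:Mul2,r4:2
cycle 9: CDB Mul1=6; issue MUL r2<-Mul1 // r0:3,r1:-4,r2:Mul1,r3:Mul2,r4:2
cycle 10: issue SUB r3<-Add1 // r0:3,r1:-4,r2:Mul1,r3:Add1,r4:2
cycle 11: issue ADD r1<-Add2 // r0:3,r1:Add2,r2:Mul1,r3:Add1,r4:2
cycle 12: stall // r0:3,r1:Add2,r2:Mul1,r3:Add1,r4:2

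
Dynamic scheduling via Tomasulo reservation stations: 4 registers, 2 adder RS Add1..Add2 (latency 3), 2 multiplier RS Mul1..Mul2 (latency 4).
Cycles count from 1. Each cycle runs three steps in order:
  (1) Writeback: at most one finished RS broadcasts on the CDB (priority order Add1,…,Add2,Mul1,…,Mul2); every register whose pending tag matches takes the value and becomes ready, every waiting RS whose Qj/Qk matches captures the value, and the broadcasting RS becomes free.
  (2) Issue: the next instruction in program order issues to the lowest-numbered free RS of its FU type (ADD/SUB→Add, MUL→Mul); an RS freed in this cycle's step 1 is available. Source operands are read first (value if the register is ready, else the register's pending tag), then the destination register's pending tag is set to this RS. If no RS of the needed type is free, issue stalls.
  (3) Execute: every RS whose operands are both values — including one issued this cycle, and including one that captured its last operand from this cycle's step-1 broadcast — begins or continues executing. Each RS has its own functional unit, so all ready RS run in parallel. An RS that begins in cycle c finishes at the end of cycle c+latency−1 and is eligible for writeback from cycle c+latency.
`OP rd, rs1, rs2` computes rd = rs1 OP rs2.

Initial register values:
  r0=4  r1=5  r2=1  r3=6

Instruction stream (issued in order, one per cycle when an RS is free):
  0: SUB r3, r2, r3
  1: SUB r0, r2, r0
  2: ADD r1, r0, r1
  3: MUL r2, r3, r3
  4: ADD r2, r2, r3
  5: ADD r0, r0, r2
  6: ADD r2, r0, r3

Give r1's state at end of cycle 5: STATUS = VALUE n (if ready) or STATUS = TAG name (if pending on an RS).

STATUS = TAG Add1

c1: issue SUB r3<-Add1 | r0:4,r1:5,r2:1,r3:Add1
c2: issue SUB r0<-Add2 | r0:Add2,r1:5,r2:1,r3:Add1
c3: stall | r0:Add2,r1:5,r2:1,r3:Add1
c4: CDB Add1=-5; issue ADD r1<-Add1 | r0:Add2,r1:Add1,r2:1,r3:-5
c5: CDB Add2=-3; issue MUL r2<-Mul1 | r0:-3,r1:Add1,r2:Mul1,r3:-5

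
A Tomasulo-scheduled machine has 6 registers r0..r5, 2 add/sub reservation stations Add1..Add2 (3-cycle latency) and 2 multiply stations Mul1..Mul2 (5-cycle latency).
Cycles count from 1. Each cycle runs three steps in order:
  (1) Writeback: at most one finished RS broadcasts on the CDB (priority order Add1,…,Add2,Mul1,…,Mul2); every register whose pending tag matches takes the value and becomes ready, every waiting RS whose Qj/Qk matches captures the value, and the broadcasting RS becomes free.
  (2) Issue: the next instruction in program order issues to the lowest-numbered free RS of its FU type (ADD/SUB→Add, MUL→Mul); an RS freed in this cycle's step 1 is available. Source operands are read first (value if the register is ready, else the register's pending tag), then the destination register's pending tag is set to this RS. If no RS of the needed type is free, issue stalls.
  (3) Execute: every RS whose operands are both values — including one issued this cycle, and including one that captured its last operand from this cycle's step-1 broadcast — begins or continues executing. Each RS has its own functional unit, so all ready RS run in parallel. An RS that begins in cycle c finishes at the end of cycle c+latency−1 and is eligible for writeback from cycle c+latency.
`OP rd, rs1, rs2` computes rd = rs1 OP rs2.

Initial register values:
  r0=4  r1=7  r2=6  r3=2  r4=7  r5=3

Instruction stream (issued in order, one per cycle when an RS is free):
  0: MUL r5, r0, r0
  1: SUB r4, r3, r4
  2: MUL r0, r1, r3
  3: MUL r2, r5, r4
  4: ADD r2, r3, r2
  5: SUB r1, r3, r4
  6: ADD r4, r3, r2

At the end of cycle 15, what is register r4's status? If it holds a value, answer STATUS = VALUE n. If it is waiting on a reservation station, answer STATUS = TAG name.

  c1: issue MUL r5<-Mul1  regs: r0:4,r1:7,r2:6,r3:2,r4:7,r5:Mul1
  c2: issue SUB r4<-Add1  regs: r0:4,r1:7,r2:6,r3:2,r4:Add1,r5:Mul1
  c3: issue MUL r0<-Mul2  regs: r0:Mul2,r1:7,r2:6,r3:2,r4:Add1,r5:Mul1
  c4: stall  regs: r0:Mul2,r1:7,r2:6,r3:2,r4:Add1,r5:Mul1
  c5: CDB Add1=-5; stall  regs: r0:Mul2,r1:7,r2:6,r3:2,r4:-5,r5:Mul1
  c6: CDB Mul1=16; issue MUL r2<-Mul1  regs: r0:Mul2,r1:7,r2:Mul1,r3:2,r4:-5,r5:16
  c7: issue ADD r2<-Add1  regs: r0:Mul2,r1:7,r2:Add1,r3:2,r4:-5,r5:16
  c8: CDB Mul2=14; issue SUB r1<-Add2  regs: r0:14,r1:Add2,r2:Add1,r3:2,r4:-5,r5:16
  c9: stall  regs: r0:14,r1:Add2,r2:Add1,r3:2,r4:-5,r5:16
  c10: stall  regs: r0:14,r1:Add2,r2:Add1,r3:2,r4:-5,r5:16
  c11: CDB Add2=7; issue ADD r4<-Add2  regs: r0:14,r1:7,r2:Add1,r3:2,r4:Add2,r5:16
  c12: CDB Mul1=-80  regs: r0:14,r1:7,r2:Add1,r3:2,r4:Add2,r5:16
  c13: -  regs: r0:14,r1:7,r2:Add1,r3:2,r4:Add2,r5:16
  c14: -  regs: r0:14,r1:7,r2:Add1,r3:2,r4:Add2,r5:16
  c15: CDB Add1=-78  regs: r0:14,r1:7,r2:-78,r3:2,r4:Add2,r5:16

STATUS = TAG Add2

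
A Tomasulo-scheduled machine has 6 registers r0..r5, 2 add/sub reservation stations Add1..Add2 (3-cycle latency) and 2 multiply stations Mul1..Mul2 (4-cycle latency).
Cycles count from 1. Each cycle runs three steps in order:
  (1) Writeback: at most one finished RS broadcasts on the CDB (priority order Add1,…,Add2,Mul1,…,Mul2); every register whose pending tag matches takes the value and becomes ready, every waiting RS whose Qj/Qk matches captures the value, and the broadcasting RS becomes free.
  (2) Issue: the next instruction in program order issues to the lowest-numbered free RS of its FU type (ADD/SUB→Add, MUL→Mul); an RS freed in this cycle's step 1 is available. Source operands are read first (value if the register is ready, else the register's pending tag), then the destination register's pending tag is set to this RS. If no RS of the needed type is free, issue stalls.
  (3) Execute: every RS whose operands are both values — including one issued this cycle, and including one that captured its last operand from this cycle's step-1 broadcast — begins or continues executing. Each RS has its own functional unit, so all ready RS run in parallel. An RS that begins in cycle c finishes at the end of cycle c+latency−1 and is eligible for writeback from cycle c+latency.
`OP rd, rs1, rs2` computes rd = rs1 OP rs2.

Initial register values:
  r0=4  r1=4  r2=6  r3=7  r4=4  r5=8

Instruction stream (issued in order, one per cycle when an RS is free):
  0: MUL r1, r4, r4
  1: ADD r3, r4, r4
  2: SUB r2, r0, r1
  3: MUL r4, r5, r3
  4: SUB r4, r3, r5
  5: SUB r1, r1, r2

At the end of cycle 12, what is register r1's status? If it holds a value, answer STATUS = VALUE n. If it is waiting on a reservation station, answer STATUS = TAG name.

c1: issue MUL r1<-Mul1 | r0:4,r1:Mul1,r2:6,r3:7,r4:4,r5:8
c2: issue ADD r3<-Add1 | r0:4,r1:Mul1,r2:6,r3:Add1,r4:4,r5:8
c3: issue SUB r2<-Add2 | r0:4,r1:Mul1,r2:Add2,r3:Add1,r4:4,r5:8
c4: issue MUL r4<-Mul2 | r0:4,r1:Mul1,r2:Add2,r3:Add1,r4:Mul2,r5:8
c5: CDB Add1=8; issue SUB r4<-Add1 | r0:4,r1:Mul1,r2:Add2,r3:8,r4:Add1,r5:8
c6: CDB Mul1=16; stall | r0:4,r1:16,r2:Add2,r3:8,r4:Add1,r5:8
c7: stall | r0:4,r1:16,r2:Add2,r3:8,r4:Add1,r5:8
c8: CDB Add1=0; issue SUB r1<-Add1 | r0:4,r1:Add1,r2:Add2,r3:8,r4:0,r5:8
c9: CDB Add2=-12 | r0:4,r1:Add1,r2:-12,r3:8,r4:0,r5:8
c10: CDB Mul2=64 | r0:4,r1:Add1,r2:-12,r3:8,r4:0,r5:8
c11: - | r0:4,r1:Add1,r2:-12,r3:8,r4:0,r5:8
c12: CDB Add1=28 | r0:4,r1:28,r2:-12,r3:8,r4:0,r5:8

STATUS = VALUE 28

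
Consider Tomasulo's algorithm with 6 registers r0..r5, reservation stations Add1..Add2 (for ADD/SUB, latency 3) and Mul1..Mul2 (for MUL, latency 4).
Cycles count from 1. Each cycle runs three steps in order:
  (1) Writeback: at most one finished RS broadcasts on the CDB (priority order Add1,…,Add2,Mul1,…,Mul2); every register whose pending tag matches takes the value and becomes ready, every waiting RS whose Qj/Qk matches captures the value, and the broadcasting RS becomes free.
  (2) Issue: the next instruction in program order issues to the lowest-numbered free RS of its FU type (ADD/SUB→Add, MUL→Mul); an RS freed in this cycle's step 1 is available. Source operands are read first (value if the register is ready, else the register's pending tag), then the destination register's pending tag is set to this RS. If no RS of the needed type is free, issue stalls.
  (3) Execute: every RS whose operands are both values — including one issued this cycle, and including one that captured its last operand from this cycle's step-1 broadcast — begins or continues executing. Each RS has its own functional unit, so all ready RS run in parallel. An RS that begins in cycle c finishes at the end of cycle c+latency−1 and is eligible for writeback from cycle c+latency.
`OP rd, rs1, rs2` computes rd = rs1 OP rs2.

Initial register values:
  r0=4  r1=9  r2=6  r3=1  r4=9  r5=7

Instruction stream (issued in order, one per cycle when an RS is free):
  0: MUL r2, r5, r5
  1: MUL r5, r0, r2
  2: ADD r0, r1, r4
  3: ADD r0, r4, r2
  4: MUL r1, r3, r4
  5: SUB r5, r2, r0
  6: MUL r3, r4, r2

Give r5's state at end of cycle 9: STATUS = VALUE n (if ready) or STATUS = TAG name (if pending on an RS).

STATUS = TAG Add1

  c1: issue MUL r2<-Mul1  regs: r0:4,r1:9,r2:Mul1,r3:1,r4:9,r5:7
  c2: issue MUL r5<-Mul2  regs: r0:4,r1:9,r2:Mul1,r3:1,r4:9,r5:Mul2
  c3: issue ADD r0<-Add1  regs: r0:Add1,r1:9,r2:Mul1,r3:1,r4:9,r5:Mul2
  c4: issue ADD r0<-Add2  regs: r0:Add2,r1:9,r2:Mul1,r3:1,r4:9,r5:Mul2
  c5: CDB Mul1=49; issue MUL r1<-Mul1  regs: r0:Add2,r1:Mul1,r2:49,r3:1,r4:9,r5:Mul2
  c6: CDB Add1=18; issue SUB r5<-Add1  regs: r0:Add2,r1:Mul1,r2:49,r3:1,r4:9,r5:Add1
  c7: stall  regs: r0:Add2,r1:Mul1,r2:49,r3:1,r4:9,r5:Add1
  c8: CDB Add2=58; stall  regs: r0:58,r1:Mul1,r2:49,r3:1,r4:9,r5:Add1
  c9: CDB Mul1=9; issue MUL r3<-Mul1  regs: r0:58,r1:9,r2:49,r3:Mul1,r4:9,r5:Add1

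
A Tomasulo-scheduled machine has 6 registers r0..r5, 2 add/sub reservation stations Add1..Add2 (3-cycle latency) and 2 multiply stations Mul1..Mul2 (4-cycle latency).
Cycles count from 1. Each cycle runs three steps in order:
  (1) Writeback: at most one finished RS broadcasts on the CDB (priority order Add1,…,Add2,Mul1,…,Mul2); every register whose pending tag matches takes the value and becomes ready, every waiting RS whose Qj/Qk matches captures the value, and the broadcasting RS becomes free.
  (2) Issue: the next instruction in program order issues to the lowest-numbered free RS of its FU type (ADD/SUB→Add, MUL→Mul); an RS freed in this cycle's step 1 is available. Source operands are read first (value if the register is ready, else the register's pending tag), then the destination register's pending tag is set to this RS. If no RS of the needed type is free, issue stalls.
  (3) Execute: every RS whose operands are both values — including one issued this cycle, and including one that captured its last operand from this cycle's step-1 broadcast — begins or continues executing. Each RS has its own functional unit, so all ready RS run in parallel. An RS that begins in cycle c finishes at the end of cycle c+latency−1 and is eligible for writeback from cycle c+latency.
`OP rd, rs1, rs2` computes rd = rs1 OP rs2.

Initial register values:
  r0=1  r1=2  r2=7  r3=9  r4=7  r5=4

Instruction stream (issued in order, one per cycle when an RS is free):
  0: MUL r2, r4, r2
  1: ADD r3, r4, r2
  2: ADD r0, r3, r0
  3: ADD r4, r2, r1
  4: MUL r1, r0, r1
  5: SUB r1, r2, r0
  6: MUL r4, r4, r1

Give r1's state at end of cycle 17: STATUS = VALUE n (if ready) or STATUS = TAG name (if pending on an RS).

STATUS = VALUE -8

cycle 1: issue MUL r2<-Mul1 // r0:1,r1:2,r2:Mul1,r3:9,r4:7,r5:4
cycle 2: issue ADD r3<-Add1 // r0:1,r1:2,r2:Mul1,r3:Add1,r4:7,r5:4
cycle 3: issue ADD r0<-Add2 // r0:Add2,r1:2,r2:Mul1,r3:Add1,r4:7,r5:4
cycle 4: stall // r0:Add2,r1:2,r2:Mul1,r3:Add1,r4:7,r5:4
cycle 5: CDB Mul1=49; stall // r0:Add2,r1:2,r2:49,r3:Add1,r4:7,r5:4
cycle 6: stall // r0:Add2,r1:2,r2:49,r3:Add1,r4:7,r5:4
cycle 7: stall // r0:Add2,r1:2,r2:49,r3:Add1,r4:7,r5:4
cycle 8: CDB Add1=56; issue ADD r4<-Add1 // r0:Add2,r1:2,r2:49,r3:56,r4:Add1,r5:4
cycle 9: issue MUL r1<-Mul1 // r0:Add2,r1:Mul1,r2:49,r3:56,r4:Add1,r5:4
cycle 10: stall // r0:Add2,r1:Mul1,r2:49,r3:56,r4:Add1,r5:4
cycle 11: CDB Add1=51; issue SUB r1<-Add1 // r0:Add2,r1:Add1,r2:49,r3:56,r4:51,r5:4
cycle 12: CDB Add2=57; issue MUL r4<-Mul2 // r0:57,r1:Add1,r2:49,r3:56,r4:Mul2,r5:4
cycle 13: - // r0:57,r1:Add1,r2:49,r3:56,r4:Mul2,r5:4
cycle 14: - // r0:57,r1:Add1,r2:49,r3:56,r4:Mul2,r5:4
cycle 15: CDB Add1=-8 // r0:57,r1:-8,r2:49,r3:56,r4:Mul2,r5:4
cycle 16: CDB Mul1=114 // r0:57,r1:-8,r2:49,r3:56,r4:Mul2,r5:4
cycle 17: - // r0:57,r1:-8,r2:49,r3:56,r4:Mul2,r5:4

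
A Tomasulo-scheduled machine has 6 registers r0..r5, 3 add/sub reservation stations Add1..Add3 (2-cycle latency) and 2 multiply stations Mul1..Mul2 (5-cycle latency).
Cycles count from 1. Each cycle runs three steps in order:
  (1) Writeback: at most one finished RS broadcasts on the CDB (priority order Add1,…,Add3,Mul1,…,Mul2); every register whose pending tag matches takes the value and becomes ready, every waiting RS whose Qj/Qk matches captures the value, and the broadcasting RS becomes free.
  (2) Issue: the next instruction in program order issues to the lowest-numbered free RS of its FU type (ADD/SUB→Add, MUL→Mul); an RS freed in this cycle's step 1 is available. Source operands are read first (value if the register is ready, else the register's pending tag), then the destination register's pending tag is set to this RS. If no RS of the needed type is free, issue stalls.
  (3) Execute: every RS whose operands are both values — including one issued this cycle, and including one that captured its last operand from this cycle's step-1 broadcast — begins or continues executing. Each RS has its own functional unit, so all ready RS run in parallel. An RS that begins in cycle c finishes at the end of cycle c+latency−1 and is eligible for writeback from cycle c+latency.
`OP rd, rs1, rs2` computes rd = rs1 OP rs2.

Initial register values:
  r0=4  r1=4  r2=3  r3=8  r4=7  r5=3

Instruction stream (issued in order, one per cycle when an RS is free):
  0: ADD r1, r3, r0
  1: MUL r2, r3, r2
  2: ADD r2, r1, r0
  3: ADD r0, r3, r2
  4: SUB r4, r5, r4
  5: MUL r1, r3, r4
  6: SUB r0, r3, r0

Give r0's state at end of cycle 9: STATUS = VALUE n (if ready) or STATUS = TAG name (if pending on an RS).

STATUS = TAG Add1

  c1: issue ADD r1<-Add1  regs: r0:4,r1:Add1,r2:3,r3:8,r4:7,r5:3
  c2: issue MUL r2<-Mul1  regs: r0:4,r1:Add1,r2:Mul1,r3:8,r4:7,r5:3
  c3: CDB Add1=12; issue ADD r2<-Add1  regs: r0:4,r1:12,r2:Add1,r3:8,r4:7,r5:3
  c4: issue ADD r0<-Add2  regs: r0:Add2,r1:12,r2:Add1,r3:8,r4:7,r5:3
  c5: CDB Add1=16; issue SUB r4<-Add1  regs: r0:Add2,r1:12,r2:16,r3:8,r4:Add1,r5:3
  c6: issue MUL r1<-Mul2  regs: r0:Add2,r1:Mul2,r2:16,r3:8,r4:Add1,r5:3
  c7: CDB Add1=-4; issue SUB r0<-Add1  regs: r0:Add1,r1:Mul2,r2:16,r3:8,r4:-4,r5:3
  c8: CDB Add2=24  regs: r0:Add1,r1:Mul2,r2:16,r3:8,r4:-4,r5:3
  c9: CDB Mul1=24  regs: r0:Add1,r1:Mul2,r2:16,r3:8,r4:-4,r5:3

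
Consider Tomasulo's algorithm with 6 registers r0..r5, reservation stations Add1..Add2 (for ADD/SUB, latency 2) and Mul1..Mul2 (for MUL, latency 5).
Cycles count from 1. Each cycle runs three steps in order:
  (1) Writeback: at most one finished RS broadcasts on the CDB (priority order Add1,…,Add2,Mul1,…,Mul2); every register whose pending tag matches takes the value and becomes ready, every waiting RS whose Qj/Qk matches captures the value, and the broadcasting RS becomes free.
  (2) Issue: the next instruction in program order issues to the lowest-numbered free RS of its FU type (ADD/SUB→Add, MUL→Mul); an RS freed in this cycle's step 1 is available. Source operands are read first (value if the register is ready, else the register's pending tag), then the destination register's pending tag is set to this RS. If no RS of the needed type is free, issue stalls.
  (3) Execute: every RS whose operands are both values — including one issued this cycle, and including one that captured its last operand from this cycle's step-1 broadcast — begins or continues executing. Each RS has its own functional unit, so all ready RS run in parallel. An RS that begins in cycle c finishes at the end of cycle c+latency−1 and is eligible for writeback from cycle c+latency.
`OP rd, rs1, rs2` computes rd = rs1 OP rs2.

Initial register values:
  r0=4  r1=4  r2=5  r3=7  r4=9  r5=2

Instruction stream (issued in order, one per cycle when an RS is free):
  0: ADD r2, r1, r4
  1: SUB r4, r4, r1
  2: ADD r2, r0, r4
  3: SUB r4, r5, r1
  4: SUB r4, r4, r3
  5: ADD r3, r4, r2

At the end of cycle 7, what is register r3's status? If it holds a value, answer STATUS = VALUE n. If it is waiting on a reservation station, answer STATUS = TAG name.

STATUS = TAG Add2

  c1: issue ADD r2<-Add1  regs: r0:4,r1:4,r2:Add1,r3:7,r4:9,r5:2
  c2: issue SUB r4<-Add2  regs: r0:4,r1:4,r2:Add1,r3:7,r4:Add2,r5:2
  c3: CDB Add1=13; issue ADD r2<-Add1  regs: r0:4,r1:4,r2:Add1,r3:7,r4:Add2,r5:2
  c4: CDB Add2=5; issue SUB r4<-Add2  regs: r0:4,r1:4,r2:Add1,r3:7,r4:Add2,r5:2
  c5: stall  regs: r0:4,r1:4,r2:Add1,r3:7,r4:Add2,r5:2
  c6: CDB Add1=9; issue SUB r4<-Add1  regs: r0:4,r1:4,r2:9,r3:7,r4:Add1,r5:2
  c7: CDB Add2=-2; issue ADD r3<-Add2  regs: r0:4,r1:4,r2:9,r3:Add2,r4:Add1,r5:2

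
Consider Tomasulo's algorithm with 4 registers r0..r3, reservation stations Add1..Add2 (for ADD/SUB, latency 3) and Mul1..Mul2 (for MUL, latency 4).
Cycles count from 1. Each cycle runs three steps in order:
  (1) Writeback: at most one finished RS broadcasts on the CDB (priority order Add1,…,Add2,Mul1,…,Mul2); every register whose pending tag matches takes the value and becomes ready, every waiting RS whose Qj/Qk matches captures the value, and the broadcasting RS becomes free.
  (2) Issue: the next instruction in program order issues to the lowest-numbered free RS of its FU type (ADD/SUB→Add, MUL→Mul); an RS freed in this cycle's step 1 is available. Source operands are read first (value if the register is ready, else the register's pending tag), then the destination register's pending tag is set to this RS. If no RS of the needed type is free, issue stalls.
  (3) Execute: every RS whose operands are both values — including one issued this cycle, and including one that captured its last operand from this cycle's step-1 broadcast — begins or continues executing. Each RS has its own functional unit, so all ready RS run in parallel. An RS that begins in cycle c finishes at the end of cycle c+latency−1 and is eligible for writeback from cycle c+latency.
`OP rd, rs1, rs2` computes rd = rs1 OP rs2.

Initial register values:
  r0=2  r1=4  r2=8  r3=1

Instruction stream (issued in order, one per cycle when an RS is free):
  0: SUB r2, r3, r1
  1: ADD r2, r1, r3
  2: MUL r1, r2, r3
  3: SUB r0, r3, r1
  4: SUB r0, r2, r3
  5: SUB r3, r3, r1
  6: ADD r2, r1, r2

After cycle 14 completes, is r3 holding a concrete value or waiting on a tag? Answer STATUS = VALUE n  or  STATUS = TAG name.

c1: issue SUB r2<-Add1 | r0:2,r1:4,r2:Add1,r3:1
c2: issue ADD r2<-Add2 | r0:2,r1:4,r2:Add2,r3:1
c3: issue MUL r1<-Mul1 | r0:2,r1:Mul1,r2:Add2,r3:1
c4: CDB Add1=-3; issue SUB r0<-Add1 | r0:Add1,r1:Mul1,r2:Add2,r3:1
c5: CDB Add2=5; issue SUB r0<-Add2 | r0:Add2,r1:Mul1,r2:5,r3:1
c6: stall | r0:Add2,r1:Mul1,r2:5,r3:1
c7: stall | r0:Add2,r1:Mul1,r2:5,r3:1
c8: CDB Add2=4; issue SUB r3<-Add2 | r0:4,r1:Mul1,r2:5,r3:Add2
c9: CDB Mul1=5; stall | r0:4,r1:5,r2:5,r3:Add2
c10: stall | r0:4,r1:5,r2:5,r3:Add2
c11: stall | r0:4,r1:5,r2:5,r3:Add2
c12: CDB Add1=-4; issue ADD r2<-Add1 | r0:4,r1:5,r2:Add1,r3:Add2
c13: CDB Add2=-4 | r0:4,r1:5,r2:Add1,r3:-4
c14: - | r0:4,r1:5,r2:Add1,r3:-4

STATUS = VALUE -4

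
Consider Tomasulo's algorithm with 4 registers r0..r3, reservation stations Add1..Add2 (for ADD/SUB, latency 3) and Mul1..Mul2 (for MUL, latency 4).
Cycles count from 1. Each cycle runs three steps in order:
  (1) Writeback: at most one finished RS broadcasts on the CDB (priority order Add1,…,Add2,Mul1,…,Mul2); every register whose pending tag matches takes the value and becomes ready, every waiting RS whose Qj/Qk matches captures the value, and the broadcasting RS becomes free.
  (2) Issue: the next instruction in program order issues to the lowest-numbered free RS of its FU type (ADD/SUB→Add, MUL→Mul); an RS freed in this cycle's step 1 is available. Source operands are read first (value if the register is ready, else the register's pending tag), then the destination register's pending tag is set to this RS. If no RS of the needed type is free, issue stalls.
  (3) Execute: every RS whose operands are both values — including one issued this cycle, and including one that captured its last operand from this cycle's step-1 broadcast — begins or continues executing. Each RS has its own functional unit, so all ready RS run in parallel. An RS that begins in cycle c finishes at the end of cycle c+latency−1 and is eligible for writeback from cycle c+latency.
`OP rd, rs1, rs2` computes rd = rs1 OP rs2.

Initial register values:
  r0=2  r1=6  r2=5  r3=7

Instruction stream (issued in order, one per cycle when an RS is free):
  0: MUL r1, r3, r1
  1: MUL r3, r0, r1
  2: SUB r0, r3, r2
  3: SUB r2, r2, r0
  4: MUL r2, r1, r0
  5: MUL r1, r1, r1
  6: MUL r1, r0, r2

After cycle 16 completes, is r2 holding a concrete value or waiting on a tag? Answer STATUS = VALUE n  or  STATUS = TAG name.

cycle 1: issue MUL r1<-Mul1 // r0:2,r1:Mul1,r2:5,r3:7
cycle 2: issue MUL r3<-Mul2 // r0:2,r1:Mul1,r2:5,r3:Mul2
cycle 3: issue SUB r0<-Add1 // r0:Add1,r1:Mul1,r2:5,r3:Mul2
cycle 4: issue SUB r2<-Add2 // r0:Add1,r1:Mul1,r2:Add2,r3:Mul2
cycle 5: CDB Mul1=42; issue MUL r2<-Mul1 // r0:Add1,r1:42,r2:Mul1,r3:Mul2
cycle 6: stall // r0:Add1,r1:42,r2:Mul1,r3:Mul2
cycle 7: stall // r0:Add1,r1:42,r2:Mul1,r3:Mul2
cycle 8: stall // r0:Add1,r1:42,r2:Mul1,r3:Mul2
cycle 9: CDB Mul2=84; issue MUL r1<-Mul2 // r0:Add1,r1:Mul2,r2:Mul1,r3:84
cycle 10: stall // r0:Add1,r1:Mul2,r2:Mul1,r3:84
cycle 11: stall // r0:Add1,r1:Mul2,r2:Mul1,r3:84
cycle 12: CDB Add1=79; stall // r0:79,r1:Mul2,r2:Mul1,r3:84
cycle 13: CDB Mul2=1764; issue MUL r1<-Mul2 // r0:79,r1:Mul2,r2:Mul1,r3:84
cycle 14: - // r0:79,r1:Mul2,r2:Mul1,r3:84
cycle 15: CDB Add2=-74 // r0:79,r1:Mul2,r2:Mul1,r3:84
cycle 16: CDB Mul1=3318 // r0:79,r1:Mul2,r2:3318,r3:84

STATUS = VALUE 3318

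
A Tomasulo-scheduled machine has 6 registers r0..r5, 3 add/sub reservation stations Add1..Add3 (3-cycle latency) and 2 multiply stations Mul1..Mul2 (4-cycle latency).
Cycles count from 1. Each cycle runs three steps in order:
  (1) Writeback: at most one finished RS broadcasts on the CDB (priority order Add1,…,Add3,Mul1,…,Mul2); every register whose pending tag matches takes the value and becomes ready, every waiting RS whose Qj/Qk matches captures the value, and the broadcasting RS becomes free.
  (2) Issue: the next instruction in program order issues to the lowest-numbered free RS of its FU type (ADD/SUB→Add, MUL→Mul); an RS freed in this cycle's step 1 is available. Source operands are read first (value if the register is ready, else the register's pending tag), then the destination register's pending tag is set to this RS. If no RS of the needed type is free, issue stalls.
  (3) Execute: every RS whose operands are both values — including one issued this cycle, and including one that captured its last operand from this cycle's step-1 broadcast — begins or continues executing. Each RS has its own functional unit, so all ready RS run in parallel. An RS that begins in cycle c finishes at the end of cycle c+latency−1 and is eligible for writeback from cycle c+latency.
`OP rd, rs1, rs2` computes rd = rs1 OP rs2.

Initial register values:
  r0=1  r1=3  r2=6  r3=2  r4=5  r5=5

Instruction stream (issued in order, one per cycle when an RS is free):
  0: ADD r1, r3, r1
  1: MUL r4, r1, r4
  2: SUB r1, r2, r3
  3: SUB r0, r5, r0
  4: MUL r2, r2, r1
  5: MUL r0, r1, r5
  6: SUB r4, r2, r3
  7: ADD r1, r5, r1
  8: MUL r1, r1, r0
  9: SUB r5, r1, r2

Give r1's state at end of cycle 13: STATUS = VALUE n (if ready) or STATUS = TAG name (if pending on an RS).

STATUS = TAG Mul2

  c1: issue ADD r1<-Add1  regs: r0:1,r1:Add1,r2:6,r3:2,r4:5,r5:5
  c2: issue MUL r4<-Mul1  regs: r0:1,r1:Add1,r2:6,r3:2,r4:Mul1,r5:5
  c3: issue SUB r1<-Add2  regs: r0:1,r1:Add2,r2:6,r3:2,r4:Mul1,r5:5
  c4: CDB Add1=5; issue SUB r0<-Add1  regs: r0:Add1,r1:Add2,r2:6,r3:2,r4:Mul1,r5:5
  c5: issue MUL r2<-Mul2  regs: r0:Add1,r1:Add2,r2:Mul2,r3:2,r4:Mul1,r5:5
  c6: CDB Add2=4; stall  regs: r0:Add1,r1:4,r2:Mul2,r3:2,r4:Mul1,r5:5
  c7: CDB Add1=4; stall  regs: r0:4,r1:4,r2:Mul2,r3:2,r4:Mul1,r5:5
  c8: CDB Mul1=25; issue MUL r0<-Mul1  regs: r0:Mul1,r1:4,r2:Mul2,r3:2,r4:25,r5:5
  c9: issue SUB r4<-Add1  regs: r0:Mul1,r1:4,r2:Mul2,r3:2,r4:Add1,r5:5
  c10: CDB Mul2=24; issue ADD r1<-Add2  regs: r0:Mul1,r1:Add2,r2:24,r3:2,r4:Add1,r5:5
  c11: issue MUL r1<-Mul2  regs: r0:Mul1,r1:Mul2,r2:24,r3:2,r4:Add1,r5:5
  c12: CDB Mul1=20; issue SUB r5<-Add3  regs: r0:20,r1:Mul2,r2:24,r3:2,r4:Add1,r5:Add3
  c13: CDB Add1=22  regs: r0:20,r1:Mul2,r2:24,r3:2,r4:22,r5:Add3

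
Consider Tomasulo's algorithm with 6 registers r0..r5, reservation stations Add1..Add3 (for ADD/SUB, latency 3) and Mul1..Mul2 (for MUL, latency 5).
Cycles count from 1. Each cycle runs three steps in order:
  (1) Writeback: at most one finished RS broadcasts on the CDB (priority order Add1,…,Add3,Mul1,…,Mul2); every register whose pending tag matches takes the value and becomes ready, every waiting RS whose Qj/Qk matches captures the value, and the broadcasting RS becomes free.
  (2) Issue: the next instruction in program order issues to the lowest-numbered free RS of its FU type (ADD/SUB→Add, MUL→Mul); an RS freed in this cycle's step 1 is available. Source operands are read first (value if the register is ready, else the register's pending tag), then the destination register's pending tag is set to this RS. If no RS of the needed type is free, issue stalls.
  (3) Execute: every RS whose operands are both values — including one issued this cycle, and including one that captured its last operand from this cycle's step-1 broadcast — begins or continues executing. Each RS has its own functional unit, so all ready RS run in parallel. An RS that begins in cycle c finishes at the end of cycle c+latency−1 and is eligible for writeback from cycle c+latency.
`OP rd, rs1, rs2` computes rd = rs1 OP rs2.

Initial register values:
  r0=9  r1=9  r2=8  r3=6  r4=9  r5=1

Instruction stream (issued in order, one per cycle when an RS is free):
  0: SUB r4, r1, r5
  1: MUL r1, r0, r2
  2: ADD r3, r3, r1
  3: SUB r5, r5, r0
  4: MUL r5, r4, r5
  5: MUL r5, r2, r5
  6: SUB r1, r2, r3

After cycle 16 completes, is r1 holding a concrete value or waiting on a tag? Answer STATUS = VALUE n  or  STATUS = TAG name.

STATUS = VALUE -70

  c1: issue SUB r4<-Add1  regs: r0:9,r1:9,r2:8,r3:6,r4:Add1,r5:1
  c2: issue MUL r1<-Mul1  regs: r0:9,r1:Mul1,r2:8,r3:6,r4:Add1,r5:1
  c3: issue ADD r3<-Add2  regs: r0:9,r1:Mul1,r2:8,r3:Add2,r4:Add1,r5:1
  c4: CDB Add1=8; issue SUB r5<-Add1  regs: r0:9,r1:Mul1,r2:8,r3:Add2,r4:8,r5:Add1
  c5: issue MUL r5<-Mul2  regs: r0:9,r1:Mul1,r2:8,r3:Add2,r4:8,r5:Mul2
  c6: stall  regs: r0:9,r1:Mul1,r2:8,r3:Add2,r4:8,r5:Mul2
  c7: CDB Add1=-8; stall  regs: r0:9,r1:Mul1,r2:8,r3:Add2,r4:8,r5:Mul2
  c8: CDB Mul1=72; issue MUL r5<-Mul1  regs: r0:9,r1:72,r2:8,r3:Add2,r4:8,r5:Mul1
  c9: issue SUB r1<-Add1  regs: r0:9,r1:Add1,r2:8,r3:Add2,r4:8,r5:Mul1
  c10: -  regs: r0:9,r1:Add1,r2:8,r3:Add2,r4:8,r5:Mul1
  c11: CDB Add2=78  regs: r0:9,r1:Add1,r2:8,r3:78,r4:8,r5:Mul1
  c12: CDB Mul2=-64  regs: r0:9,r1:Add1,r2:8,r3:78,r4:8,r5:Mul1
  c13: -  regs: r0:9,r1:Add1,r2:8,r3:78,r4:8,r5:Mul1
  c14: CDB Add1=-70  regs: r0:9,r1:-70,r2:8,r3:78,r4:8,r5:Mul1
  c15: -  regs: r0:9,r1:-70,r2:8,r3:78,r4:8,r5:Mul1
  c16: -  regs: r0:9,r1:-70,r2:8,r3:78,r4:8,r5:Mul1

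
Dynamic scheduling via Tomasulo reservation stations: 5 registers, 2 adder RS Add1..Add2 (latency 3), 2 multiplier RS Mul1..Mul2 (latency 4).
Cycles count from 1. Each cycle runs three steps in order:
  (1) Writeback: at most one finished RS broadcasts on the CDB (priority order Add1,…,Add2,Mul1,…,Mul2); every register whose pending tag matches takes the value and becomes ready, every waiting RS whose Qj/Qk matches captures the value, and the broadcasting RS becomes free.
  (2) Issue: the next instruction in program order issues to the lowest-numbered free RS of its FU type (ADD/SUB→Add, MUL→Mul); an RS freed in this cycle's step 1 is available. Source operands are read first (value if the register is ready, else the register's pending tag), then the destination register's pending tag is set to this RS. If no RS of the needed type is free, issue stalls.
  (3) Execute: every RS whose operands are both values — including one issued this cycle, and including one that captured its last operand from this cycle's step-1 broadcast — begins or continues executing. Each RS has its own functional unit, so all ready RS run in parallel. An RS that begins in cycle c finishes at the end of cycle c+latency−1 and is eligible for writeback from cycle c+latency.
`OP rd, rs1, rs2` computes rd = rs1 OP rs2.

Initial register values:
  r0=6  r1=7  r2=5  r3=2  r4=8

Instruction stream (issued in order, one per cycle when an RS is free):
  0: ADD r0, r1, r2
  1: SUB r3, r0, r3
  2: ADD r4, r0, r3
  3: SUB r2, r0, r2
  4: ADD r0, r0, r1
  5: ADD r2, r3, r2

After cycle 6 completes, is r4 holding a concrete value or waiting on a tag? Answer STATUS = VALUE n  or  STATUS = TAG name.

STATUS = TAG Add1

  c1: issue ADD r0<-Add1  regs: r0:Add1,r1:7,r2:5,r3:2,r4:8
  c2: issue SUB r3<-Add2  regs: r0:Add1,r1:7,r2:5,r3:Add2,r4:8
  c3: stall  regs: r0:Add1,r1:7,r2:5,r3:Add2,r4:8
  c4: CDB Add1=12; issue ADD r4<-Add1  regs: r0:12,r1:7,r2:5,r3:Add2,r4:Add1
  c5: stall  regs: r0:12,r1:7,r2:5,r3:Add2,r4:Add1
  c6: stall  regs: r0:12,r1:7,r2:5,r3:Add2,r4:Add1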